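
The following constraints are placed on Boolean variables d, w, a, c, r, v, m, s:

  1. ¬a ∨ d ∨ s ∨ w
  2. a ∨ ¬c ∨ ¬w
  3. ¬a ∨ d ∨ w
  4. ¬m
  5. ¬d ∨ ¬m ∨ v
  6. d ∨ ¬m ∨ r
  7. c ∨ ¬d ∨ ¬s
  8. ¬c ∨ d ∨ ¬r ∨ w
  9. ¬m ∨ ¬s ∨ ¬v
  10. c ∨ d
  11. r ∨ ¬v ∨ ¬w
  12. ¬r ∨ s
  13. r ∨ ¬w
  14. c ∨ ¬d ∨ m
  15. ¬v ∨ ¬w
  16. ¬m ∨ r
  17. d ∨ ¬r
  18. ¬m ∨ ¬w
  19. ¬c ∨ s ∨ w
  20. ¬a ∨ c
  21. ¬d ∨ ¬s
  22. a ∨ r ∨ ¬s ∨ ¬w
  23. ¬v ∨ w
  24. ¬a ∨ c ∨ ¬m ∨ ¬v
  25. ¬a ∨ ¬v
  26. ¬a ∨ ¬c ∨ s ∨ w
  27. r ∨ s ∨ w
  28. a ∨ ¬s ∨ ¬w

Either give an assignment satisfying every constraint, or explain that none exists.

Unit clause (¬m) forces m = False.
Set d = False.
  then (c ∨ d) forces c = True.
  then (d ∨ ¬r) forces r = False.
  then (r ∨ ¬w) forces w = False.
  then (¬c ∨ s ∨ w) forces s = True.
  then (¬v ∨ w) forces v = False.
  then (¬a ∨ d ∨ w) forces a = False.
All clauses satisfied.

d=F, w=F, a=F, c=T, r=F, v=F, m=F, s=T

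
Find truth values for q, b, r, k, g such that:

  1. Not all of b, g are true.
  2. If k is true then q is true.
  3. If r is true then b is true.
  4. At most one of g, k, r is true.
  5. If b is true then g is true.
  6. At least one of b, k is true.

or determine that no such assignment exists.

q: True; b: False; r: False; k: True; g: False

  (1) {b, g}: 0/2 true — not all ✓
  (2) k=T ⇒ q: T ✓
  (3) r=F ⇒ b: vacuous ✓
  (4) {g, k, r}: 1 true — at most one ✓
  (5) b=F ⇒ g: vacuous ✓
  (6) {b, k}: 1 true — at least one ✓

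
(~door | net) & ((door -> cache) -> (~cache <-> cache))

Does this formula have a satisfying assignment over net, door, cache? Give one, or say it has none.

net = True, door = True, cache = False

  ~door | net = True
    ~door = False
  (door -> cache) -> (~cache <-> cache) = True
    door -> cache = False
    ~cache <-> cache = False
      ~cache = True
Both conjuncts True, so the formula holds.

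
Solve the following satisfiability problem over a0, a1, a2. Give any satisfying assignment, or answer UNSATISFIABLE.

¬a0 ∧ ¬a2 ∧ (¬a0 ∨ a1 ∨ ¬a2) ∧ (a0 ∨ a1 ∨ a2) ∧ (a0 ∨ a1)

a0 = False, a1 = True, a2 = False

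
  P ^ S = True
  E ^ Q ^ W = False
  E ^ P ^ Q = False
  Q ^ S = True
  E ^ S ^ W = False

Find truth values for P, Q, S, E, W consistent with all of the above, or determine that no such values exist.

Unsatisfiable — no assignment works.

Adding constraints 2, 4, 5 mod 2: every variable appears an even number of times on the left, so the left side is 0.
But the right sides sum to 1 (mod 2). 0 ≠ 1 — the system is inconsistent.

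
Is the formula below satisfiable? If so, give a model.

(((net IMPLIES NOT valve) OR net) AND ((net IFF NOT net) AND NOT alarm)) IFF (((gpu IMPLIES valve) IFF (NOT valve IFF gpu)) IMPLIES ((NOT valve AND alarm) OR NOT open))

gpu=F, valve=T, net=F, open=T, alarm=F

  (((net IMPLIES NOT valve) OR net) AND ((net IFF NOT net) AND NOT alarm)) IFF (((gpu IMPLIES valve) IFF (NOT valve IFF gpu)) IMPLIES ((NOT valve AND alarm) OR NOT open)) = True
    ((net IMPLIES NOT valve) OR net) AND ((net IFF NOT net) AND NOT alarm) = False
      (net IMPLIES NOT valve) OR net = True
        net IMPLIES NOT valve = True
          NOT valve = False
      (net IFF NOT net) AND NOT alarm = False
        net IFF NOT net = False
          NOT net = True
        NOT alarm = True
    ((gpu IMPLIES valve) IFF (NOT valve IFF gpu)) IMPLIES ((NOT valve AND alarm) OR NOT open) = False
      (gpu IMPLIES valve) IFF (NOT valve IFF gpu) = True
        gpu IMPLIES valve = True
        NOT valve IFF gpu = True
          NOT valve = False
      (NOT valve AND alarm) OR NOT open = False
        NOT valve AND alarm = False
          NOT valve = False
        NOT open = False
The formula evaluates to True.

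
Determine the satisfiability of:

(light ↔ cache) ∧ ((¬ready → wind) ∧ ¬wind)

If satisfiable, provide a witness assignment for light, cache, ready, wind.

light = False, cache = False, ready = True, wind = False

  light ↔ cache = True
  (¬ready → wind) ∧ ¬wind = True
    ¬ready → wind = True
      ¬ready = False
    ¬wind = True
Both conjuncts True, so the formula holds.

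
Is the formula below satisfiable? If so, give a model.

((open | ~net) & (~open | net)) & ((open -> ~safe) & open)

safe=F, open=T, net=T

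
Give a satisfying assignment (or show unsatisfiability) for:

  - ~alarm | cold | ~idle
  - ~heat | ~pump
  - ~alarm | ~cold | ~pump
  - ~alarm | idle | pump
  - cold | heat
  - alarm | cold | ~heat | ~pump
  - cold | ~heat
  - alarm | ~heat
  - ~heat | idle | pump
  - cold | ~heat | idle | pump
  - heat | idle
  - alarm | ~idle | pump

Try idle = False:
  (heat | idle) forces heat = True.
  (~heat | ~pump) forces pump = False.
  clause (~heat | idle | pump) is falsified — backtrack.
So idle = True.
Set heat = False.
  then (cold | heat) forces cold = True.
Set alarm = False.
  then (alarm | ~idle | pump) forces pump = True.
All clauses satisfied.

idle: True, heat: False, alarm: False, cold: True, pump: True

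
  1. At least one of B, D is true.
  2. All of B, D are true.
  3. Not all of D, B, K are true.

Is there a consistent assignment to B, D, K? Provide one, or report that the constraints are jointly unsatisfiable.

B = True, D = True, K = False

  (1) {B, D}: 2 true — at least one ✓
  (2) {B, D}: all 2 true ✓
  (3) {D, B, K}: 2/3 true — not all ✓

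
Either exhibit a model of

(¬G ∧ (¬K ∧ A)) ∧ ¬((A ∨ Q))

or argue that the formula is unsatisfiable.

UNSATISFIABLE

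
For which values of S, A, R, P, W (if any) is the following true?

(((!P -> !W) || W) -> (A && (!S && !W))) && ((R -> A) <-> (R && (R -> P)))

S: False; A: True; R: True; P: True; W: False

  ((!P -> !W) || W) -> (A && (!S && !W)) = True
    (!P -> !W) || W = True
      !P -> !W = True
        !P = False
        !W = True
    A && (!S && !W) = True
      !S && !W = True
        !S = True
        !W = True
  (R -> A) <-> (R && (R -> P)) = True
    R -> A = True
    R && (R -> P) = True
      R -> P = True
Both conjuncts True, so the formula holds.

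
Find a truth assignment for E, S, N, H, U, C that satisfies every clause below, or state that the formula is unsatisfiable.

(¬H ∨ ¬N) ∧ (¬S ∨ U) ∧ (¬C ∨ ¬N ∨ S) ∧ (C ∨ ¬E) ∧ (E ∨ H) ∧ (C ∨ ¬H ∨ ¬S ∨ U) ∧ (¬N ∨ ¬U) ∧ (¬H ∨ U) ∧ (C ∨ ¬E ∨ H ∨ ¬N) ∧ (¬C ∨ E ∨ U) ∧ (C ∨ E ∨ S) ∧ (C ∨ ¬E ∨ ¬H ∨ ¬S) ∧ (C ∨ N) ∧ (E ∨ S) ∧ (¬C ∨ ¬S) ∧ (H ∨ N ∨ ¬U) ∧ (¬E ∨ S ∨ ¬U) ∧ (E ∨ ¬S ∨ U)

Set E = True.
  then (C ∨ ¬E) forces C = True.
  then (¬C ∨ ¬S) forces S = False.
  then (¬E ∨ S ∨ ¬U) forces U = False.
  then (¬C ∨ ¬N ∨ S) forces N = False.
  then (¬H ∨ U) forces H = False.
All clauses satisfied.

E = True; S = False; N = False; H = False; U = False; C = True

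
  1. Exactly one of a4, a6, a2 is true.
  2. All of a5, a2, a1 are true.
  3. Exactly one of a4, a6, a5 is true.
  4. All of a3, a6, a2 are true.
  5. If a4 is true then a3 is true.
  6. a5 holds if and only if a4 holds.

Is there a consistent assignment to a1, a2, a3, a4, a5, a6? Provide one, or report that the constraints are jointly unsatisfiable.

Unsatisfiable

Case a4 = True:
  (1) with a4=T forces a6 = False.
  Constraint (4) is violated (a6=F) — contradiction.
Case a4 = False:
  (2) forces a5 = True.
  Constraint (6) is violated (a5=T, a4=F) — contradiction.
Both cases fail — unsatisfiable.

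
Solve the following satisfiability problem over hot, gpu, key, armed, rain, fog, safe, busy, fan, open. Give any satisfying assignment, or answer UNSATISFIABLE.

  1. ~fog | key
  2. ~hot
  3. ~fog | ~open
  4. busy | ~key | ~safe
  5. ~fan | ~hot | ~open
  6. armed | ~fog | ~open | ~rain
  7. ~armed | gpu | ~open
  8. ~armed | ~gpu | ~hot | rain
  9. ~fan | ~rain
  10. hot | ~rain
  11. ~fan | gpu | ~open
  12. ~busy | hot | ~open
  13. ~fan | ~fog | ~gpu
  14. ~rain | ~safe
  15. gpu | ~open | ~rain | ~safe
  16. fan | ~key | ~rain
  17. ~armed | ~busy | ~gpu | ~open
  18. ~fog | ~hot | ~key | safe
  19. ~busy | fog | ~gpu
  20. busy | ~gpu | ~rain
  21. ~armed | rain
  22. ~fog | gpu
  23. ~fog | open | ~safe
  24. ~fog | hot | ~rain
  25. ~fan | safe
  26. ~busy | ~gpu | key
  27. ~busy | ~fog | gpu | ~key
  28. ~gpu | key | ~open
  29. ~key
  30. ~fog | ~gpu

Unit clause (~hot) forces hot = False.
In (hot | ~rain) only ~rain is left, so rain = False.
In (~armed | rain) only ~armed is left, so armed = False.
Unit clause (~key) forces key = False.
In (~fog | key) only ~fog is left, so fog = False.
Set gpu = False.
Set safe = True.
Set busy = True.
  then (~busy | hot | ~open) forces open = False.
Set fan = True.
All clauses satisfied.

hot=F, gpu=F, key=F, armed=F, rain=F, fog=F, safe=T, busy=T, fan=T, open=F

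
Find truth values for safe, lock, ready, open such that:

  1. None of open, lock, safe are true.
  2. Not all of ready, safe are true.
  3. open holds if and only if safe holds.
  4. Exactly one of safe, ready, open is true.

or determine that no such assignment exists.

safe: False; lock: False; ready: True; open: False

  (1) {open, lock, safe}: 0 true — none ✓
  (2) {ready, safe}: 1/2 true — not all ✓
  (3) open=F, safe=F — same ✓
  (4) {safe, ready, open}: 1 true — exactly one ✓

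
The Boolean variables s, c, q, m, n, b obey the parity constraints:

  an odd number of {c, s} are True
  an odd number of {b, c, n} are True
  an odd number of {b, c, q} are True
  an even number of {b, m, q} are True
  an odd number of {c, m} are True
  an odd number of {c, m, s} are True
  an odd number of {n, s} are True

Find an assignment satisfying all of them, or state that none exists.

s = False, c = True, q = True, m = False, n = True, b = True

{c, s}: 1 true → odd ✓
{b, c, n}: 3 true → odd ✓
{b, c, q}: 3 true → odd ✓
{b, m, q}: 2 true → even ✓
{c, m}: 1 true → odd ✓
{c, m, s}: 1 true → odd ✓
{n, s}: 1 true → odd ✓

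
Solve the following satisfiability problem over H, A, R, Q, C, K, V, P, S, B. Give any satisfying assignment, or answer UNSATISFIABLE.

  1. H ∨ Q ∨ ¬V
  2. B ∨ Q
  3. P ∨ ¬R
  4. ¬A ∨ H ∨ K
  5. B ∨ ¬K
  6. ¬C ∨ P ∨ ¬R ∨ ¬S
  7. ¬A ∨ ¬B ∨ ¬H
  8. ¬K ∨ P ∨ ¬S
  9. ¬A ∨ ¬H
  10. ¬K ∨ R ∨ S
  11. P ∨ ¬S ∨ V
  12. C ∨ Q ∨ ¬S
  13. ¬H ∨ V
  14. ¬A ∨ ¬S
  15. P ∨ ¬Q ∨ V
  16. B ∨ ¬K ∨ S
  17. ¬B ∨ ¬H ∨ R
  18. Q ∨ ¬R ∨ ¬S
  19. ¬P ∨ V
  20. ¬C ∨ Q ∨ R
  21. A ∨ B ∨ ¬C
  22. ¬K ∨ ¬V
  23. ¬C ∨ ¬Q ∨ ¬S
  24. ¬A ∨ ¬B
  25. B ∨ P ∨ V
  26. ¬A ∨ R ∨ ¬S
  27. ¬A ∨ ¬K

Set H = True.
  then (¬A ∨ ¬H) forces A = False.
  then (¬H ∨ V) forces V = True.
  then (¬K ∨ ¬V) forces K = False.
Set R = False.
  then (¬B ∨ ¬H ∨ R) forces B = False.
  then (A ∨ B ∨ ¬C) forces C = False.
  then (B ∨ Q) forces Q = True.
Set P = True.
Set S = True.
All clauses satisfied.

H = True, A = False, R = False, Q = True, C = False, K = False, V = True, P = True, S = True, B = False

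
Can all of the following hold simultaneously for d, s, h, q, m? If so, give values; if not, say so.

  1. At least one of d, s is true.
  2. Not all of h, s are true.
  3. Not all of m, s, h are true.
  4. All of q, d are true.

d: True, s: False, h: False, q: True, m: False

  (1) {d, s}: 1 true — at least one ✓
  (2) {h, s}: 0/2 true — not all ✓
  (3) {m, s, h}: 0/3 true — not all ✓
  (4) {q, d}: all 2 true ✓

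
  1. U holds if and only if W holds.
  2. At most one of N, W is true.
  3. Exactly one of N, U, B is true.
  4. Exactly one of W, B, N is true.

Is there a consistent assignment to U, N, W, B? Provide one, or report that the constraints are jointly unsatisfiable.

U = False, N = False, W = False, B = True

  (1) U=F, W=F — same ✓
  (2) {N, W}: 0 true — at most one ✓
  (3) {N, U, B}: 1 true — exactly one ✓
  (4) {W, B, N}: 1 true — exactly one ✓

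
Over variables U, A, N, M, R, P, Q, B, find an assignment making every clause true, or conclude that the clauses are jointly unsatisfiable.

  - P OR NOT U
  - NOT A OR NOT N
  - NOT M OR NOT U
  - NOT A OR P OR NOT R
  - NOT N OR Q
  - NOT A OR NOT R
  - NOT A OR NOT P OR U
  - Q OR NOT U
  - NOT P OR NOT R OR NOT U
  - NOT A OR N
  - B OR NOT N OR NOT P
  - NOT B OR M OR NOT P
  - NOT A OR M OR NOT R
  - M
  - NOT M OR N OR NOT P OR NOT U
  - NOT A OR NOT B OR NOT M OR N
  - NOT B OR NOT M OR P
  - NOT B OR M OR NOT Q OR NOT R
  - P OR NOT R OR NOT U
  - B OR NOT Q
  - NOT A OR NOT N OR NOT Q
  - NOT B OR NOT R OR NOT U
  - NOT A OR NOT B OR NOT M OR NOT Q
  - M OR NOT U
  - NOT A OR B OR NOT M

Unit clause (M) forces M = True.
In (NOT M OR NOT U) only NOT U is left, so U = False.
Try A = True:
  (NOT A OR NOT N) forces N = False.
  clause (NOT A OR N) is falsified — backtrack.
So A = False.
Set N = False.
Set R = False.
Set P = True.
Set Q = False.
Set B = True.
All clauses satisfied.

U = False, A = False, N = False, M = True, R = False, P = True, Q = False, B = True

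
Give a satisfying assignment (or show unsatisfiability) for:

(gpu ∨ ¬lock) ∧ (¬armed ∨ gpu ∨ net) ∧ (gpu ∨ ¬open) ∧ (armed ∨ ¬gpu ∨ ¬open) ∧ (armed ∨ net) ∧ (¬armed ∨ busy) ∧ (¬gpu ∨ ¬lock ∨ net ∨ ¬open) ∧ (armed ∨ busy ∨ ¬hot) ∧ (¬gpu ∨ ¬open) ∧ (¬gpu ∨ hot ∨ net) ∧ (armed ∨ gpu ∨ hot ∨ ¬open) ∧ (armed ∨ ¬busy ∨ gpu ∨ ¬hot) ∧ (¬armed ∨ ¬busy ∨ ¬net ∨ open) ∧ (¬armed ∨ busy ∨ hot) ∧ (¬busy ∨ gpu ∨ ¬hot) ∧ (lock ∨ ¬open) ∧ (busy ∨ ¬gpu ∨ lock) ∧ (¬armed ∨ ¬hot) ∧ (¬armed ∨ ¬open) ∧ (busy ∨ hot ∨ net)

gpu = False; open = False; lock = False; net = True; hot = False; armed = False; busy = False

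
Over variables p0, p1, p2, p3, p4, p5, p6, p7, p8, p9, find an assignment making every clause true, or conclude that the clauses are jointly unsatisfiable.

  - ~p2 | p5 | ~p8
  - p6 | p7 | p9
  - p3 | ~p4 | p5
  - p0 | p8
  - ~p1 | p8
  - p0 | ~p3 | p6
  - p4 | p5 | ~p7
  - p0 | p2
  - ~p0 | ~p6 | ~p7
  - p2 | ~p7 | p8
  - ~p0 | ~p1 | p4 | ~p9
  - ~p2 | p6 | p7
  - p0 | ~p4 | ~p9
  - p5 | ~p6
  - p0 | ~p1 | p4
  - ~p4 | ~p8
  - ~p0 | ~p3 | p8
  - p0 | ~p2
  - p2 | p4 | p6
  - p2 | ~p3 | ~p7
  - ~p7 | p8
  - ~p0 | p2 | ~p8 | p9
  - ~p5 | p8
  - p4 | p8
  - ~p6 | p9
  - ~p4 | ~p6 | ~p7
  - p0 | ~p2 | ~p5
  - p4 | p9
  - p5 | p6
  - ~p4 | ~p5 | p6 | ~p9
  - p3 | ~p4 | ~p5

p0=T; p1=F; p2=F; p3=T; p4=F; p5=T; p6=T; p7=F; p8=T; p9=T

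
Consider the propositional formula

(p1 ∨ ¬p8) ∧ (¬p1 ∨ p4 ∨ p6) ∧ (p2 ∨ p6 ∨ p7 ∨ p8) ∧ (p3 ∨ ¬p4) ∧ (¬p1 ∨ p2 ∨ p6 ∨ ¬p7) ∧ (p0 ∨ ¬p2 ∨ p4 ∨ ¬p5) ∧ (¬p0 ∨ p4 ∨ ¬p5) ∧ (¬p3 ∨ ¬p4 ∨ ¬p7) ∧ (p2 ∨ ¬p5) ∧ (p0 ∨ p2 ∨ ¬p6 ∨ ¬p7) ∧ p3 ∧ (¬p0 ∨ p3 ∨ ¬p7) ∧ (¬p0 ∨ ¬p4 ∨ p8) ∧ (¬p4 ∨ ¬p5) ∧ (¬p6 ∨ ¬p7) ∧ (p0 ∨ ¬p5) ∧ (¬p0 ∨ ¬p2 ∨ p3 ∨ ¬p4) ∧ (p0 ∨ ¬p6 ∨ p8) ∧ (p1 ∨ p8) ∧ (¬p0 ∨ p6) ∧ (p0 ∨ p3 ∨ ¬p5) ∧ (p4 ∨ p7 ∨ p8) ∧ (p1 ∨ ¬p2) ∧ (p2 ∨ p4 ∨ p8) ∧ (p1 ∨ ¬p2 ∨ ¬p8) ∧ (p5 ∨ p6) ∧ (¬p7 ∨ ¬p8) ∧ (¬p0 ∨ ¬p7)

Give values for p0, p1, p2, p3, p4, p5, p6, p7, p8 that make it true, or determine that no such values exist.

p0 = True; p1 = True; p2 = True; p3 = True; p4 = True; p5 = False; p6 = True; p7 = False; p8 = True

Unit clause (p3) forces p3 = True.
Set p0 = True.
  then (¬p0 ∨ p6) forces p6 = True.
  then (¬p0 ∨ ¬p7) forces p7 = False.
Set p1 = True.
Set p2 = True.
Set p4 = True.
  then (¬p0 ∨ ¬p4 ∨ p8) forces p8 = True.
  then (¬p4 ∨ ¬p5) forces p5 = False.
All clauses satisfied.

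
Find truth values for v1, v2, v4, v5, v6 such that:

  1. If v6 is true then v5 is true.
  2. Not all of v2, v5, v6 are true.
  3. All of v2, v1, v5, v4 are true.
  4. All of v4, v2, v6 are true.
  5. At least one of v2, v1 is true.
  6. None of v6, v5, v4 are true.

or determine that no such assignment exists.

Case v4 = True:
  Constraint (6) is violated (v4=T) — contradiction.
Case v4 = False:
  Constraint (3) is violated (v4=F) — contradiction.
Both cases fail — unsatisfiable.

No satisfying assignment exists.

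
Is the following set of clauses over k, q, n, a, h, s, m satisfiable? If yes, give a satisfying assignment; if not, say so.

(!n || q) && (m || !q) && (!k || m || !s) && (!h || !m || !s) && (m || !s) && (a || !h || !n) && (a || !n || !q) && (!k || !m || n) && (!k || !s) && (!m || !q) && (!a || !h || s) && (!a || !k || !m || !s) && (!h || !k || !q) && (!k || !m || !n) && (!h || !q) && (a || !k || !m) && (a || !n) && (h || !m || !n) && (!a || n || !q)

Set k = False.
Try q = True:
  (m || !q) forces m = True.
  clause (!m || !q) is falsified — backtrack.
So q = False.
  then (!n || q) forces n = False.
Set a = False.
Set h = False.
Set s = False.
Set m = False.
All clauses satisfied.

k: False; q: False; n: False; a: False; h: False; s: False; m: False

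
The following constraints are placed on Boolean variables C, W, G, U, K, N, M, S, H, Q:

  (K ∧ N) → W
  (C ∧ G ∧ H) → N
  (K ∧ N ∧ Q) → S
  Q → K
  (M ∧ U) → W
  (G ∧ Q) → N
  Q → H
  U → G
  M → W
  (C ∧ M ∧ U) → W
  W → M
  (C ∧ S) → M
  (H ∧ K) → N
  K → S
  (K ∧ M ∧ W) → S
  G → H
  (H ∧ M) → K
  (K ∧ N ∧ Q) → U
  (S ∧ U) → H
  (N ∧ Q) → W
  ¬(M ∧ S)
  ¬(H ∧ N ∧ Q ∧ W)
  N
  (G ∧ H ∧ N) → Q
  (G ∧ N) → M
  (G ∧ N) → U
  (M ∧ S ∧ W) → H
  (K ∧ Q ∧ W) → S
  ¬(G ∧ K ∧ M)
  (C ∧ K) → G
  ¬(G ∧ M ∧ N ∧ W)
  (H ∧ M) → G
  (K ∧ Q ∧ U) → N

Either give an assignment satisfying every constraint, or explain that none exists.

C = False; W = False; G = False; U = False; K = False; N = True; M = False; S = True; H = False; Q = False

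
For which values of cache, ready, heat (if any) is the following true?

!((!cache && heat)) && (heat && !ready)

cache = True, ready = False, heat = True

  !((!cache && heat)) = True
    !cache && heat = False
      !cache = False
  heat && !ready = True
    !ready = True
Both conjuncts True, so the formula holds.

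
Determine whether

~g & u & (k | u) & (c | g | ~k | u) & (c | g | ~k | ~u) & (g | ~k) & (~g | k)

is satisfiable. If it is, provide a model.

Unit clause (~g) forces g = False.
Unit clause (u) forces u = True.
In (g | ~k) only ~k is left, so k = False.
Set c = False.
Check each clause:
  (~g): ~g holds.
  (u): u holds.
  (k | u): u holds.
  (c | g | ~k | u): ~k holds.
  (c | g | ~k | ~u): ~k holds.
  (g | ~k): ~k holds.
  (~g | k): ~g holds.
All clauses satisfied.

k: False; c: False; u: True; g: False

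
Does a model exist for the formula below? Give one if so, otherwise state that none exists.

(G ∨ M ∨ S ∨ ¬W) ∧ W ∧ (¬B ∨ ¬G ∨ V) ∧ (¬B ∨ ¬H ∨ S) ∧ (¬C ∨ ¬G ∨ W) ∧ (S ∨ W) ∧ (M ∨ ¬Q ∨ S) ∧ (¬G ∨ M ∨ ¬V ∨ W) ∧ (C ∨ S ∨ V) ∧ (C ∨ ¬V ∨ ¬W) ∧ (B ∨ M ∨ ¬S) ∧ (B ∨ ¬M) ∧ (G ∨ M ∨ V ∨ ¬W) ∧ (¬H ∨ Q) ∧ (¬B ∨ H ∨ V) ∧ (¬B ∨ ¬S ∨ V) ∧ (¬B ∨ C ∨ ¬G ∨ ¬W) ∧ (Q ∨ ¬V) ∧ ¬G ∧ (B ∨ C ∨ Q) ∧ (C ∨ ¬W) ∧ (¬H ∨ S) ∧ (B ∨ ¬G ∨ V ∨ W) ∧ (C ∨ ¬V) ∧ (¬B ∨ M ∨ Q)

Unit clause (W) forces W = True.
Unit clause (¬G) forces G = False.
In (C ∨ ¬W) only C is left, so C = True.
Set S = True.
Try B = False:
  (B ∨ M ∨ ¬S) forces M = True.
  clause (B ∨ ¬M) is falsified — backtrack.
So B = True.
  then (¬B ∨ ¬S ∨ V) forces V = True.
  then (Q ∨ ¬V) forces Q = True.
Set M = False.
Set H = False.
All clauses satisfied.

S = True, B = True, G = False, C = True, M = False, Q = True, H = False, V = True, W = True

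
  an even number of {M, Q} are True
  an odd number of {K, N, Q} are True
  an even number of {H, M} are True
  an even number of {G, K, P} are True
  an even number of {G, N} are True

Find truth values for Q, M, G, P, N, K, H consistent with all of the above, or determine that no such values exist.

Q: False, M: False, G: False, P: True, N: False, K: True, H: False

{M, Q}: 0 true → even ✓
{K, N, Q}: 1 true → odd ✓
{H, M}: 0 true → even ✓
{G, K, P}: 2 true → even ✓
{G, N}: 0 true → even ✓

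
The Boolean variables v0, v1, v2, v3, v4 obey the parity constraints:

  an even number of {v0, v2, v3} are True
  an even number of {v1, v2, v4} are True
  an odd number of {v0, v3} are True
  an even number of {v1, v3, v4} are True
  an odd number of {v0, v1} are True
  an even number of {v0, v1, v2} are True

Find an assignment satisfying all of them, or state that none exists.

v0: False, v1: True, v2: True, v3: True, v4: False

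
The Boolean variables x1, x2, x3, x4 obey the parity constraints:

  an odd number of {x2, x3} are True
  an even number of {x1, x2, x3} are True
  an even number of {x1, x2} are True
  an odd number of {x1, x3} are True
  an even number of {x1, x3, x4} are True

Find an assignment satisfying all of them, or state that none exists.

x1: True, x2: True, x3: False, x4: True

{x2, x3}: 1 true → odd ✓
{x1, x2, x3}: 2 true → even ✓
{x1, x2}: 2 true → even ✓
{x1, x3}: 1 true → odd ✓
{x1, x3, x4}: 2 true → even ✓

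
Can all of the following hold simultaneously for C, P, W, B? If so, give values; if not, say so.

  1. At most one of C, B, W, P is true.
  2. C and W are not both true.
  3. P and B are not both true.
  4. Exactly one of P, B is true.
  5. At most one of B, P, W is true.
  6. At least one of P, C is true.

C=F, P=T, W=F, B=F

  (1) {C, B, W, P}: 1 true — at most one ✓
  (2) C=F, W=F — not both ✓
  (3) P=T, B=F — not both ✓
  (4) {P, B}: 1 true — exactly one ✓
  (5) {B, P, W}: 1 true — at most one ✓
  (6) {P, C}: 1 true — at least one ✓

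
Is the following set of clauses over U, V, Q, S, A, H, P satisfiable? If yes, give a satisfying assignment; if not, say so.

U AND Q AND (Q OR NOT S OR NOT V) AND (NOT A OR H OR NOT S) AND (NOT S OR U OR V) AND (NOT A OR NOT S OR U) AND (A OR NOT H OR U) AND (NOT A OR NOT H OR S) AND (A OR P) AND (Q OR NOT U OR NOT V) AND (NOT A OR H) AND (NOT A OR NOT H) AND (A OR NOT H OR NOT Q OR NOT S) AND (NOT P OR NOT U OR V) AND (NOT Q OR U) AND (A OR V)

Unit clause (U) forces U = True.
Unit clause (Q) forces Q = True.
Set V = True.
Set S = True.
Try A = True:
  (NOT A OR H OR NOT S) forces H = True.
  clause (NOT A OR NOT H) is falsified — backtrack.
So A = False.
  then (A OR P) forces P = True.
  then (A OR NOT H OR NOT Q OR NOT S) forces H = False.
All clauses satisfied.

U=T; V=T; Q=T; S=T; A=F; H=F; P=T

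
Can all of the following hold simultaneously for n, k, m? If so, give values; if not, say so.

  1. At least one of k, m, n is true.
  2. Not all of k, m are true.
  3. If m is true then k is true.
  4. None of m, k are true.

n=T, k=F, m=F

  (1) {k, m, n}: 1 true — at least one ✓
  (2) {k, m}: 0/2 true — not all ✓
  (3) m=F ⇒ k: vacuous ✓
  (4) {m, k}: 0 true — none ✓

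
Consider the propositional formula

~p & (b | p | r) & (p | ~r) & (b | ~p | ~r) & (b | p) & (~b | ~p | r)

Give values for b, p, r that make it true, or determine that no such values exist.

Unit clause (~p) forces p = False.
In (p | ~r) only ~r is left, so r = False.
In (b | p) only b is left, so b = True.
All clauses satisfied.

b=T, p=F, r=F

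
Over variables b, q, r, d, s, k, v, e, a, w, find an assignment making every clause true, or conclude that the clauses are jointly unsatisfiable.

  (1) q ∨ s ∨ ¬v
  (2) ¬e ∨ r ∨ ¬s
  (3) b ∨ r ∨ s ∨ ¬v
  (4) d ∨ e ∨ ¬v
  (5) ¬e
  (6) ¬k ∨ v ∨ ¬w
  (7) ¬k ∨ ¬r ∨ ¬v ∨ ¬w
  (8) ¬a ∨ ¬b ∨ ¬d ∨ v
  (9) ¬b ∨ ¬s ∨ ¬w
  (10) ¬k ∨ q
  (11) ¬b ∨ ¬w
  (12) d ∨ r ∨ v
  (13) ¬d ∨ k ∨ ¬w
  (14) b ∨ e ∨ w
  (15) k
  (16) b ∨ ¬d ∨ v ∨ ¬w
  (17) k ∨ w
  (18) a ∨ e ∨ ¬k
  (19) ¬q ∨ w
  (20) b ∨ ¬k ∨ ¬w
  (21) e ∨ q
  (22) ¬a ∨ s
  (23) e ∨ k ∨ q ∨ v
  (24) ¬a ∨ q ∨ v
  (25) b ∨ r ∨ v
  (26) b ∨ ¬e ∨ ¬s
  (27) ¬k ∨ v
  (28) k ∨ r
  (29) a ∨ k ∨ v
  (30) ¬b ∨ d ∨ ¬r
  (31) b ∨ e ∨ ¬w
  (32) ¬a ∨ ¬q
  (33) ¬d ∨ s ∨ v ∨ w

Case k = True:
  (¬e) forces e = False.
  (¬k ∨ q) forces q = True.
  (a ∨ e ∨ ¬k) forces a = True.
  Clause (¬a ∨ ¬q) is falsified — contradiction.
Case k = False:
  Clause (k) is falsified — contradiction.
Both cases fail, so the formula is unsatisfiable.

No satisfying assignment exists.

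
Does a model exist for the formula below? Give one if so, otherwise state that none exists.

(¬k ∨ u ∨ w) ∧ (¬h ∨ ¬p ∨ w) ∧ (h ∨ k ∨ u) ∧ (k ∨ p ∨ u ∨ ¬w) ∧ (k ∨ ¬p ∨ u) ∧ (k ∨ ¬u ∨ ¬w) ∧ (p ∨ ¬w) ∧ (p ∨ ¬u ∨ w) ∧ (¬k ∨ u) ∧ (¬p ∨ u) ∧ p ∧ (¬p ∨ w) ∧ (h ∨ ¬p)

Unit clause (p) forces p = True.
In (¬p ∨ w) only w is left, so w = True.
In (h ∨ ¬p) only h is left, so h = True.
In (¬p ∨ u) only u is left, so u = True.
In (k ∨ ¬u ∨ ¬w) only k is left, so k = True.
All clauses satisfied.

p: True, w: True, u: True, k: True, h: True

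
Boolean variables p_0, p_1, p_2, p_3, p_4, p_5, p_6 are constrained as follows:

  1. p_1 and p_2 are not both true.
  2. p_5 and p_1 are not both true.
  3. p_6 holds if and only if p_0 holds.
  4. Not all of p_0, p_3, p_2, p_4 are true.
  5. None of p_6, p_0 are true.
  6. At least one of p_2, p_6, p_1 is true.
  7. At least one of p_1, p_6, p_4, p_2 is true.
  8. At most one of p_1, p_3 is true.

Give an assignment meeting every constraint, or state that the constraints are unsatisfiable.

p_0 = False, p_1 = False, p_2 = True, p_3 = False, p_4 = True, p_5 = False, p_6 = False

  (1) p_1=F, p_2=T — not both ✓
  (2) p_5=F, p_1=F — not both ✓
  (3) p_6=F, p_0=F — same ✓
  (4) {p_0, p_3, p_2, p_4}: 2/4 true — not all ✓
  (5) {p_6, p_0}: 0 true — none ✓
  (6) {p_2, p_6, p_1}: 1 true — at least one ✓
  (7) {p_1, p_6, p_4, p_2}: 2 true — at least one ✓
  (8) {p_1, p_3}: 0 true — at most one ✓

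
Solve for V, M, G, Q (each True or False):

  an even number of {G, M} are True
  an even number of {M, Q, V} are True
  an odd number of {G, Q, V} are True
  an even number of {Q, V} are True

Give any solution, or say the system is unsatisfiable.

UNSATISFIABLE

Adding constraints 1, 2, 3 mod 2: every variable appears an even number of times on the left, so the left side is 0.
But the right sides sum to 1 (mod 2). 0 ≠ 1 — the system is inconsistent.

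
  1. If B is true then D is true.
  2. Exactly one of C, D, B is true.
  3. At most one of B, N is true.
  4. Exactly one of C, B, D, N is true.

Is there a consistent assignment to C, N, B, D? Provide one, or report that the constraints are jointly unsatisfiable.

C: False, N: False, B: False, D: True

  (1) B=F ⇒ D: vacuous ✓
  (2) {C, D, B}: 1 true — exactly one ✓
  (3) {B, N}: 0 true — at most one ✓
  (4) {C, B, D, N}: 1 true — exactly one ✓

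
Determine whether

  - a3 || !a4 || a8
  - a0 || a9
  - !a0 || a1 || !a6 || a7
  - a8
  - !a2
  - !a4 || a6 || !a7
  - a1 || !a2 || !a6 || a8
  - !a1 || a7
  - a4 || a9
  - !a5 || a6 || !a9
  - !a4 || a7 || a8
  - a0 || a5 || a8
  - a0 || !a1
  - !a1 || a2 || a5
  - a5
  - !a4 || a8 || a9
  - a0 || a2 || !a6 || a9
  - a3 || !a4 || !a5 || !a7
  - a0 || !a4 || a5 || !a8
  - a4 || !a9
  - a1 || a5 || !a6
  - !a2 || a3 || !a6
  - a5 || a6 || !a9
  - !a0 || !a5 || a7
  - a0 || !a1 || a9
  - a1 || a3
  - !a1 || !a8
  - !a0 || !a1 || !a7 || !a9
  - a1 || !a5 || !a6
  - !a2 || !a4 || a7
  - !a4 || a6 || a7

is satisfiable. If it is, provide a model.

Unsatisfiable — no assignment works.

Case a2 = True:
  Clause (!a2) is falsified — contradiction.
Case a2 = False:
  (a8) forces a8 = True.
  (a5) forces a5 = True.
  (!a1 || !a8) forces a1 = False.
  (a1 || a3) forces a3 = True.
  (a1 || !a5 || !a6) forces a6 = False.
  (!a5 || a6 || !a9) forces a9 = False.
  (a0 || a9) forces a0 = True.
  (a4 || a9) forces a4 = True.
  (!a4 || a6 || !a7) forces a7 = False.
  Clause (!a0 || !a5 || a7) is falsified — contradiction.
Both cases fail, so the formula is unsatisfiable.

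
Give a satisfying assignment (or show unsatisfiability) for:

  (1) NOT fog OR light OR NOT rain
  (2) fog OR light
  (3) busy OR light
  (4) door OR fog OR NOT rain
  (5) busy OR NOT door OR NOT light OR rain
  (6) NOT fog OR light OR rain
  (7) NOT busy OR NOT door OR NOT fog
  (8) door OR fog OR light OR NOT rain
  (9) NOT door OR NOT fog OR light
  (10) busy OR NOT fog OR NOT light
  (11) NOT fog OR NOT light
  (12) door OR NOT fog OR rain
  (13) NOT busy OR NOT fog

Set door = True.
Set busy = True.
  then (NOT busy OR NOT door OR NOT fog) forces fog = False.
  then (fog OR light) forces light = True.
Set rain = False.
All clauses satisfied.

door=T; busy=T; light=T; fog=F; rain=F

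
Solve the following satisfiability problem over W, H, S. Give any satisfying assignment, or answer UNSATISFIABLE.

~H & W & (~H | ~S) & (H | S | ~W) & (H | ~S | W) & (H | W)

W: True, H: False, S: True

Unit clause (~H) forces H = False.
Unit clause (W) forces W = True.
In (H | S | ~W) only S is left, so S = True.
Check each clause:
  (~H): ~H holds.
  (W): W holds.
  (~H | ~S): ~H holds.
  (H | S | ~W): S holds.
  (H | ~S | W): W holds.
  (H | W): W holds.
All clauses satisfied.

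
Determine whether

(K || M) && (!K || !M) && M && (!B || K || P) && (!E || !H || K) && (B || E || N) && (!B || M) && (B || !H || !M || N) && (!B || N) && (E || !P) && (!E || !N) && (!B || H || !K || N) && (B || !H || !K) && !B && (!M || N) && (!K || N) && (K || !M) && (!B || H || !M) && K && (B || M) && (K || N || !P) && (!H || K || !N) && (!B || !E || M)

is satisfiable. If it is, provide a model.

Case K = True:
  (!K || !M) forces M = False.
  Clause (M) is falsified — contradiction.
Case K = False:
  Clause (K) is falsified — contradiction.
Both cases fail, so the formula is unsatisfiable.

Unsatisfiable — no assignment works.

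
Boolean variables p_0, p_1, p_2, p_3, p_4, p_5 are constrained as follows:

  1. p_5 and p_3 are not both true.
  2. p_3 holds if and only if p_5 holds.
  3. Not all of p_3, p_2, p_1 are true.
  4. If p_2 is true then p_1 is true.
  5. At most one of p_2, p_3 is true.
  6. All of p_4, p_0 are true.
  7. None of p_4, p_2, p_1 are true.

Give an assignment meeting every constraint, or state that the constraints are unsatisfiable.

The formula is unsatisfiable.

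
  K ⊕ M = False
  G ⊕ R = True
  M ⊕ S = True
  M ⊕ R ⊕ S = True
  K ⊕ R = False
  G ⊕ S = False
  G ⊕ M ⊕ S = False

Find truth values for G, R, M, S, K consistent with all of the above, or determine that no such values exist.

G = True, R = False, M = False, S = True, K = False

K ⊕ M = F ⊕ F = False ✓
G ⊕ R = T ⊕ F = True ✓
M ⊕ S = F ⊕ T = True ✓
M ⊕ R ⊕ S = F ⊕ F ⊕ T = True ✓
K ⊕ R = F ⊕ F = False ✓
G ⊕ S = T ⊕ T = False ✓
G ⊕ M ⊕ S = T ⊕ F ⊕ T = False ✓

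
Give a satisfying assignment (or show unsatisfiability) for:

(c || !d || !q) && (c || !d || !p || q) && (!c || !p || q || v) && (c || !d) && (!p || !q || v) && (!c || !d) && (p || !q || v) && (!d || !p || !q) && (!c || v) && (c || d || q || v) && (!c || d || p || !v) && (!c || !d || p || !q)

p = True; q = False; c = True; d = False; v = True

Set p = True.
Set q = False.
Set c = True.
  then (!c || !p || q || v) forces v = True.
  then (!c || !d) forces d = False.
All clauses satisfied.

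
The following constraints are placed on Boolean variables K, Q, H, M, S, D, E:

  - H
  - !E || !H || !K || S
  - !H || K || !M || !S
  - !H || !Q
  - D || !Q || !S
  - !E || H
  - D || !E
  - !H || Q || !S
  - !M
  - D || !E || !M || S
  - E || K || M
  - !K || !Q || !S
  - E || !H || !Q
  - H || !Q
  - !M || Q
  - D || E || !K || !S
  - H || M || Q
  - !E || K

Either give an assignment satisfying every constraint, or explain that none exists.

K=T, Q=F, H=T, M=F, S=F, D=F, E=F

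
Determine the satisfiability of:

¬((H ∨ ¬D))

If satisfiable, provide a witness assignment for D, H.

D=T, H=F

  ¬((H ∨ ¬D)) = True
    H ∨ ¬D = False
      ¬D = False
The formula evaluates to True.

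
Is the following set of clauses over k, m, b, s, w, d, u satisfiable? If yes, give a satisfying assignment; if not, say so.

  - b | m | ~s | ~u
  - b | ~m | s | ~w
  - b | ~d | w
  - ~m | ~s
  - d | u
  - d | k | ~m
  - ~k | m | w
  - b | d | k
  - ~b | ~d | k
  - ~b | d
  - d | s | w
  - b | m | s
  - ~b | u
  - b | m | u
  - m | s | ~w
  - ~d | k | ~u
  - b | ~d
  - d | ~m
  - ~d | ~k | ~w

Set k = True.
Set m = True.
  then (~m | ~s) forces s = False.
  then (d | ~m) forces d = True.
  then (~d | ~k | ~w) forces w = False.
  then (b | ~d | w) forces b = True.
  then (~b | u) forces u = True.
All clauses satisfied.

k = True, m = True, b = True, s = False, w = False, d = True, u = True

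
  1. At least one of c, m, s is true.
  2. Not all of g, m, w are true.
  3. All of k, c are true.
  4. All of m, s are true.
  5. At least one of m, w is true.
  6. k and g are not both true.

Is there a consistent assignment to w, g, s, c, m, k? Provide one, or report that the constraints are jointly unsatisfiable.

w = True, g = False, s = True, c = True, m = True, k = True

  (1) {c, m, s}: 3 true — at least one ✓
  (2) {g, m, w}: 2/3 true — not all ✓
  (3) {k, c}: all 2 true ✓
  (4) {m, s}: all 2 true ✓
  (5) {m, w}: 2 true — at least one ✓
  (6) k=T, g=F — not both ✓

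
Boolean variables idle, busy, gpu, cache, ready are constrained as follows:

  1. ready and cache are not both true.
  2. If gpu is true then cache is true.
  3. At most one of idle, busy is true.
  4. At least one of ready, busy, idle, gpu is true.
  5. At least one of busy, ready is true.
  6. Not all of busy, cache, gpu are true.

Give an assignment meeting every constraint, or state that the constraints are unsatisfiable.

idle = True, busy = False, gpu = False, cache = False, ready = True

  (1) ready=T, cache=F — not both ✓
  (2) gpu=F ⇒ cache: vacuous ✓
  (3) {idle, busy}: 1 true — at most one ✓
  (4) {ready, busy, idle, gpu}: 2 true — at least one ✓
  (5) {busy, ready}: 1 true — at least one ✓
  (6) {busy, cache, gpu}: 0/3 true — not all ✓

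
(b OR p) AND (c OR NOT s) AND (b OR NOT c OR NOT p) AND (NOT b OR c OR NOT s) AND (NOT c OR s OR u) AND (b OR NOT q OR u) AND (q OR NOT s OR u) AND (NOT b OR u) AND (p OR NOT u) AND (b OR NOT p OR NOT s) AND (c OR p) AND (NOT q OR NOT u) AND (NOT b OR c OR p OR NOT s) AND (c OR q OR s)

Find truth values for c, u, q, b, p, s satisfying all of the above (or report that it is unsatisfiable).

Set c = True.
Set u = True.
  then (p OR NOT u) forces p = True.
  then (NOT q OR NOT u) forces q = False.
  then (b OR NOT c OR NOT p) forces b = True.
Set s = True.
All clauses satisfied.

c: True; u: True; q: False; b: True; p: True; s: True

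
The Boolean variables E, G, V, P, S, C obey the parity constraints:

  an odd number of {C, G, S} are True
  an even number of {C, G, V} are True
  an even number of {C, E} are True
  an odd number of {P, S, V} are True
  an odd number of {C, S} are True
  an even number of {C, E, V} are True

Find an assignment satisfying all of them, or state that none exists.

E=F, G=F, V=F, P=F, S=T, C=F

{C, G, S}: 1 true → odd ✓
{C, G, V}: 0 true → even ✓
{C, E}: 0 true → even ✓
{P, S, V}: 1 true → odd ✓
{C, S}: 1 true → odd ✓
{C, E, V}: 0 true → even ✓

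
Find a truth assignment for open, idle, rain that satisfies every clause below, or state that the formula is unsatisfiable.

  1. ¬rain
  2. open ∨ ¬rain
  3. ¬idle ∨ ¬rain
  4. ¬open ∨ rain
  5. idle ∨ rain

open = False; idle = True; rain = False

Unit clause (¬rain) forces rain = False.
In (¬open ∨ rain) only ¬open is left, so open = False.
In (idle ∨ rain) only idle is left, so idle = True.
Check each clause:
  (¬rain): ¬rain holds.
  (open ∨ ¬rain): ¬rain holds.
  (¬idle ∨ ¬rain): ¬rain holds.
  (¬open ∨ rain): ¬open holds.
  (idle ∨ rain): idle holds.
All clauses satisfied.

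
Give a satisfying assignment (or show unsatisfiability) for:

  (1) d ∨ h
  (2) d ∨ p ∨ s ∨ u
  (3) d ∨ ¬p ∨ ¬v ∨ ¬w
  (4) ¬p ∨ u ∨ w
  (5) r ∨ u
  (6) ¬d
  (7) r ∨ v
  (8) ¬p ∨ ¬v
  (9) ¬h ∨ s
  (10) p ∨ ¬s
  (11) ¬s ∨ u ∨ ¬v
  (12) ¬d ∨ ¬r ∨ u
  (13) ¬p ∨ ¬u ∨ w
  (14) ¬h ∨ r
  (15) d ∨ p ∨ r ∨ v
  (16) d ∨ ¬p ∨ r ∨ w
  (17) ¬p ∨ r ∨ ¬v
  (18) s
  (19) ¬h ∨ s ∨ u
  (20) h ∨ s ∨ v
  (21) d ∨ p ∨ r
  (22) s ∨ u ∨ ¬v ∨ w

Unit clause (¬d) forces d = False.
Unit clause (s) forces s = True.
In (d ∨ h) only h is left, so h = True.
In (p ∨ ¬s) only p is left, so p = True.
In (¬h ∨ r) only r is left, so r = True.
In (¬p ∨ ¬v) only ¬v is left, so v = False.
Try w = False:
  (¬p ∨ u ∨ w) forces u = True.
  clause (¬p ∨ ¬u ∨ w) is falsified — backtrack.
So w = True.
Set u = False.
All clauses satisfied.

p=T, v=F, w=T, h=T, d=F, s=T, u=F, r=T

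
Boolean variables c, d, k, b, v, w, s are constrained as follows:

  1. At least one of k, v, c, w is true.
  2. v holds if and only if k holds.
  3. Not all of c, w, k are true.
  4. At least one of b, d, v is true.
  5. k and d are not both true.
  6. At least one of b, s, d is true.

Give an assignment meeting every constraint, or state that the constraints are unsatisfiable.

c: True, d: True, k: False, b: True, v: False, w: True, s: False

  (1) {k, v, c, w}: 2 true — at least one ✓
  (2) v=F, k=F — same ✓
  (3) {c, w, k}: 2/3 true — not all ✓
  (4) {b, d, v}: 2 true — at least one ✓
  (5) k=F, d=T — not both ✓
  (6) {b, s, d}: 2 true — at least one ✓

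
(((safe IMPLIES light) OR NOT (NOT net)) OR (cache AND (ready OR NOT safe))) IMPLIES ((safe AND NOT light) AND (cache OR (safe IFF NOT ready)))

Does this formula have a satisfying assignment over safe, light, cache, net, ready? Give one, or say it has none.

safe=T, light=F, cache=T, net=F, ready=F

  (((safe IMPLIES light) OR NOT (NOT net)) OR (cache AND (ready OR NOT safe))) IMPLIES ((safe AND NOT light) AND (cache OR (safe IFF NOT ready))) = True
    ((safe IMPLIES light) OR NOT (NOT net)) OR (cache AND (ready OR NOT safe)) = False
      (safe IMPLIES light) OR NOT (NOT net) = False
        safe IMPLIES light = False
        NOT (NOT net) = False
          NOT net = True
      cache AND (ready OR NOT safe) = False
        ready OR NOT safe = False
          NOT safe = False
    (safe AND NOT light) AND (cache OR (safe IFF NOT ready)) = True
      safe AND NOT light = True
        NOT light = True
      cache OR (safe IFF NOT ready) = True
        safe IFF NOT ready = True
          NOT ready = True
The formula evaluates to True.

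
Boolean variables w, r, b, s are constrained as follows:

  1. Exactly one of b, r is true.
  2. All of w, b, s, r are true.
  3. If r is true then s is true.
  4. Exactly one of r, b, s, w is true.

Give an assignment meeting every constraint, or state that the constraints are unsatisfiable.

Case w = True:
  (2) forces b = True.
  Constraint (4) is violated (b=T, w=T) — contradiction.
Case w = False:
  Constraint (2) is violated (w=F) — contradiction.
Both cases fail — unsatisfiable.

Unsatisfiable — no assignment works.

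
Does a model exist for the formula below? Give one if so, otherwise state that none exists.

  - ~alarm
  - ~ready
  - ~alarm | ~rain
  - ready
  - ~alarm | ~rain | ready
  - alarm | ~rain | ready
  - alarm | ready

UNSATISFIABLE

Case ready = True:
  Clause (~ready) is falsified — contradiction.
Case ready = False:
  Clause (ready) is falsified — contradiction.
Both cases fail, so the formula is unsatisfiable.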